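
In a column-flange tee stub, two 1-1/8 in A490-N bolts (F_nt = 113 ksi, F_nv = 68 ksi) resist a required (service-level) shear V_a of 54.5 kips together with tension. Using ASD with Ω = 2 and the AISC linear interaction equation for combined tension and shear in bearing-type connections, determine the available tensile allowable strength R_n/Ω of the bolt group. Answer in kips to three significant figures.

A_b = π·1.125²/4 = 0.994 in²; f_rv = 54.5 / (2 × 0.994) = 27.41 ksi.
F'_nt = 1.3 F_nt − (Ω F_nt / F_nv) f_rv = 1.3·113 − (2·113/68)·27.41 = 55.79 ksi, capped at F_nt → F'_nt = 55.79 ksi.
R_n = F'_nt · A_b · n = 55.79 × 0.994 × 2 = 110.9 kips.
Allowable strength R_n/Ω = 110.9 / 2 = 55.5 kips.

55.5 kips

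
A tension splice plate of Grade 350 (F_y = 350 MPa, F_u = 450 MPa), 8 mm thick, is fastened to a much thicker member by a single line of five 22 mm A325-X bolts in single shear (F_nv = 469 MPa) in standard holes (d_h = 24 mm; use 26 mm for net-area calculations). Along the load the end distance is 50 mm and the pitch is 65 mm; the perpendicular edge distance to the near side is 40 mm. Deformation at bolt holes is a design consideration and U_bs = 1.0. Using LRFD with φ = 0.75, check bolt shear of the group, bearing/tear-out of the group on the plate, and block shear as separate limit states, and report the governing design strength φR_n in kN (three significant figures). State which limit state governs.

386 kN (block shear governs)

Bolt shear: A_b = π·22²/4 = 380.1 mm²; R_n = 469 × 380.1 × 5 × 1 / 1000 = 891.4 kN → 0.75 × 891.4 = 669 kN.
Bearing: edge l_c = 38, r_n = 164.2 kN; interior l_c = 41, r_n = 177.1 kN; R_n = 164.2 + 4·177.1 = 872.6 kN → 654 kN.
Block shear: A_gv = 2480, A_nv = 1544, A_nt = 216 mm²; R_n = min(0.6F_uA_nv, 0.6F_yA_gv) + U_bs·F_u·A_nt = 514.1 kN → 386 kN.
Block shear governs: 386 kN.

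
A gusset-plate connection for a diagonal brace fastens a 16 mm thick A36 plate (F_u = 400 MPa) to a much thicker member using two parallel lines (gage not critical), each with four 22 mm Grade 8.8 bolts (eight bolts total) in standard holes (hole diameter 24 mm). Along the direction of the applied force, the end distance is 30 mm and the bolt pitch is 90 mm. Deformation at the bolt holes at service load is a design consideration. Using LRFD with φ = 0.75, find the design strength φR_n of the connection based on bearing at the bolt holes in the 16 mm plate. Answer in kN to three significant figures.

Per bolt r_n = 1.2 l_c t F_u ≤ 2.4 d t F_u; upper limit = 2.4 × 22 × 16 × 400 / 1000 = 337.9 kN.
Edge bolt: l_c = 30 − 24/2 = 18 mm → 1.2 × 18 × 16 × 400 / 1000 = 138.2 → r_n = 138.2 kN.
Interior bolts: l_c = 90 − 24 = 66 mm → 1.2 × 66 × 16 × 400 / 1000 = 506.9 → r_n = 337.9 kN.
R_n = 2 × 138.2 + 6 × 337.9 = 2304 kN.
Design strength φR_n = 0.75 × 2304 = 1730 kN.

1730 kN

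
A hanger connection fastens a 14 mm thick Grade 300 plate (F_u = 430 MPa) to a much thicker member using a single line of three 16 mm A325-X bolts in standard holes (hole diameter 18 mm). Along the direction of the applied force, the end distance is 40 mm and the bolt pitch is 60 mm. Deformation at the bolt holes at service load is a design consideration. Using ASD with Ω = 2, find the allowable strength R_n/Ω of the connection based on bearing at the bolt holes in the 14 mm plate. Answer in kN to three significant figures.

Per bolt r_n = 1.2 l_c t F_u ≤ 2.4 d t F_u; upper limit = 2.4 × 16 × 14 × 430 / 1000 = 231.2 kN.
Edge bolt: l_c = 40 − 18/2 = 31 mm → 1.2 × 31 × 14 × 430 / 1000 = 223.9 → r_n = 223.9 kN.
Interior bolts: l_c = 60 − 18 = 42 mm → 1.2 × 42 × 14 × 430 / 1000 = 303.4 → r_n = 231.2 kN.
R_n = 1 × 223.9 + 2 × 231.2 = 686.3 kN.
Allowable strength R_n/Ω = 686.3 / 2 = 343 kN.

343 kN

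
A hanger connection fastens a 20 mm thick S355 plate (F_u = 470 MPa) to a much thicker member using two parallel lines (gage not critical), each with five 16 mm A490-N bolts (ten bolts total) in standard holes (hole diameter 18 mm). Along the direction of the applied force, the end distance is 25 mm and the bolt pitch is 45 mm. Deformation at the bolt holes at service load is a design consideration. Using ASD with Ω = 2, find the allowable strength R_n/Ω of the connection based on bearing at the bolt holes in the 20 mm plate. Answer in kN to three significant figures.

Per bolt r_n = 1.2 l_c t F_u ≤ 2.4 d t F_u; upper limit = 2.4 × 16 × 20 × 470 / 1000 = 361 kN.
Edge bolt: l_c = 25 − 18/2 = 16 mm → 1.2 × 16 × 20 × 470 / 1000 = 180.5 → r_n = 180.5 kN.
Interior bolts: l_c = 45 − 18 = 27 mm → 1.2 × 27 × 20 × 470 / 1000 = 304.6 → r_n = 304.6 kN.
R_n = 2 × 180.5 + 8 × 304.6 = 2797 kN.
Allowable strength R_n/Ω = 2797 / 2 = 1400 kN.

1400 kN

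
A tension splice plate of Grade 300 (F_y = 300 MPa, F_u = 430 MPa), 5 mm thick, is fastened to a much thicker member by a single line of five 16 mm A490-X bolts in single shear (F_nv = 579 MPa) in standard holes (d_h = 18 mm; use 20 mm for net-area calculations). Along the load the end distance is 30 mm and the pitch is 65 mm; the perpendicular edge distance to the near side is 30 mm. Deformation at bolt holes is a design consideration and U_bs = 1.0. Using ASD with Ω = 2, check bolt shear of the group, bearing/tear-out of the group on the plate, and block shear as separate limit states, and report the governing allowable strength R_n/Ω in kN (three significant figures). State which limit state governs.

150 kN (block shear governs)

Bolt shear: A_b = π·16²/4 = 201.1 mm²; R_n = 579 × 201.1 × 5 × 1 / 1000 = 582.1 kN → 582.1 / 2 = 291 kN.
Bearing: edge l_c = 21, r_n = 54.18 kN; interior l_c = 47, r_n = 82.56 kN; R_n = 54.18 + 4·82.56 = 384.4 kN → 192 kN.
Block shear: A_gv = 1450, A_nv = 1000, A_nt = 100 mm²; R_n = min(0.6F_uA_nv, 0.6F_yA_gv) + U_bs·F_u·A_nt = 301 kN → 150 kN.
Block shear governs: 150 kN.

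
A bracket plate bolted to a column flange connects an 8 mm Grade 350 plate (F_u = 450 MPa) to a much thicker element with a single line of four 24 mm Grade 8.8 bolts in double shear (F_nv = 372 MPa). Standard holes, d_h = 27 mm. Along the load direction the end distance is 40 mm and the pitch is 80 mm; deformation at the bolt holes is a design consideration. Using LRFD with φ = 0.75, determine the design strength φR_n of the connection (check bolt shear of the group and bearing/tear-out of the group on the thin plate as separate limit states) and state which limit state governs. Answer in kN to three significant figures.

Bolt shear: A_b = π·24²/4 = 452.4 mm²; R_n = 372 × 452.4 × 4 × 2 / 1000 = 1346 kN → 0.75 × 1346 = 1010 kN.
Bearing (1.2 l_c t F_u ≤ 2.4 d t F_u): upper limit = 2.4·24·8·450 / 1000 = 207.4 kN.
  Edge l_c = 40 − 27/2 = 26.5 → r_n = 114.5 kN; interior l_c = 80 − 27 = 53 → r_n = 207.4 kN.
  R_n,bearing = 1·114.5 + 3·207.4 = 736.6 kN → 0.75 × 736.6 = 552 kN.
Bearing governs: 552 kN.

552 kN (bearing governs)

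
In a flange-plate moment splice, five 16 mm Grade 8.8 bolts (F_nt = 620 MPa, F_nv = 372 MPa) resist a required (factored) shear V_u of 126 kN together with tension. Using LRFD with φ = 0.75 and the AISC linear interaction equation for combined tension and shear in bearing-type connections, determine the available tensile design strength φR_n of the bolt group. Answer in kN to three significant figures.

398 kN

A_b = π·16²/4 = 201.1 mm²; f_rv = 126 × 1000 / (5 × 201.1) = 125.3 MPa.
F'_nt = 1.3 F_nt − (F_nt / φF_nv) f_rv = 1.3·620 − (620/(0.75·372))·125.3 = 527.5 MPa, capped at F_nt → F'_nt = 527.5 MPa.
R_n = F'_nt · A_b · n = 527.5 × 201.1 × 5 / 1000 = 530.3 kN.
Design strength φR_n = 0.75 × 530.3 = 398 kN.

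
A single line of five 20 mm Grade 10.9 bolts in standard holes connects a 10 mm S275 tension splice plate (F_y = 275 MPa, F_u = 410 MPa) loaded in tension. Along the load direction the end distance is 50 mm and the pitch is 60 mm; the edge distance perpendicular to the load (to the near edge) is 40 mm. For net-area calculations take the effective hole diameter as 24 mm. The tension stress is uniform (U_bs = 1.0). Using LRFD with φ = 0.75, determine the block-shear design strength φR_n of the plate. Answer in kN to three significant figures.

Shear plane L_v = 50 + 4·60 = 290 mm; A_gv = 290 × 10 = 2900 mm².
A_nv = (290 − 4.5·24) × 10 = 1820 mm².
A_nt = (40 − 0.5·24) × 10 = 280 mm².
0.6 F_u A_nv = 447.7 kN; 0.6 F_y A_gv = 478.5 kN → shear rupture governs the shear term.
R_n = 447.7 + 1.0 × 410 × 280 / 1000 = 562.5 kN.
Design strength φR_n = 0.75 × 562.5 = 422 kN.

422 kN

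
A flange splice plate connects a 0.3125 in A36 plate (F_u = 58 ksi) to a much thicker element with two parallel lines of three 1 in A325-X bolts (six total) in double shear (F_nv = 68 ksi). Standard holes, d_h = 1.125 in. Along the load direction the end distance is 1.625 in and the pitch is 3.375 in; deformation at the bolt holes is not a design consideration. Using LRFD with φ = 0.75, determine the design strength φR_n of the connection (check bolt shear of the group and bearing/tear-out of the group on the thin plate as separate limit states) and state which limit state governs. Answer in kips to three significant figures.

Bolt shear: A_b = π·1²/4 = 0.7854 in²; R_n = 68 × 0.7854 × 6 × 2 = 640.9 kips → 0.75 × 640.9 = 481 kips.
Bearing (1.5 l_c t F_u ≤ 3.0 d t F_u): upper limit = 3.0·1·0.3125·58 = 54.38 kips.
  Edge l_c = 1.625 − 1.125/2 = 1.062 → r_n = 28.89 kips; interior l_c = 3.375 − 1.125 = 2.25 → r_n = 54.38 kips.
  R_n,bearing = 2·28.89 + 4·54.38 = 275.3 kips → 0.75 × 275.3 = 206 kips.
Bearing governs: 206 kips.

206 kips (bearing governs)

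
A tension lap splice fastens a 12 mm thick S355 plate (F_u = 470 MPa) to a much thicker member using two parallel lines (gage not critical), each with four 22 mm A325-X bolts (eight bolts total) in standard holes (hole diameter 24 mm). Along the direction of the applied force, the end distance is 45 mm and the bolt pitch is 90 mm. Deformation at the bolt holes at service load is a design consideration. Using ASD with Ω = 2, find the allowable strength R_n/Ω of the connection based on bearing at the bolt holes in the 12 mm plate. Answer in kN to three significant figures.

1120 kN

Per bolt r_n = 1.2 l_c t F_u ≤ 2.4 d t F_u; upper limit = 2.4 × 22 × 12 × 470 / 1000 = 297.8 kN.
Edge bolt: l_c = 45 − 24/2 = 33 mm → 1.2 × 33 × 12 × 470 / 1000 = 223.3 → r_n = 223.3 kN.
Interior bolts: l_c = 90 − 24 = 66 mm → 1.2 × 66 × 12 × 470 / 1000 = 446.7 → r_n = 297.8 kN.
R_n = 2 × 223.3 + 6 × 297.8 = 2233 kN.
Allowable strength R_n/Ω = 2233 / 2 = 1120 kN.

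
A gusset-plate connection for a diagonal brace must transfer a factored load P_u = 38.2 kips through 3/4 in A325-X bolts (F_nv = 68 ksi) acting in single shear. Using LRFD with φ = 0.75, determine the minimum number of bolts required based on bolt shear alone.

2 bolts

A_b = π·0.75²/4 = 0.4418 in².
Per-bolt design strength φR_n = 0.75 × 68 × 0.4418 × 1 = 22.53 kips.
n ≥ 38.2 / 22.53 = 1.695 → use 2 bolts.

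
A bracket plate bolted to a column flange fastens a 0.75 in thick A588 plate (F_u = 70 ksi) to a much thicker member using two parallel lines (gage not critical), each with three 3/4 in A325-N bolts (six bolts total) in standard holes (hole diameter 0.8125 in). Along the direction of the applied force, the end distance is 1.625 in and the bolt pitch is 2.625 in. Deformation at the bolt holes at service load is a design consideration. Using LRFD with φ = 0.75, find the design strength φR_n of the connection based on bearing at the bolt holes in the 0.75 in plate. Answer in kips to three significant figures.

Per bolt r_n = 1.2 l_c t F_u ≤ 2.4 d t F_u; upper limit = 2.4 × 0.75 × 0.75 × 70 = 94.5 kips.
Edge bolt: l_c = 1.625 − 0.8125/2 = 1.219 in → 1.2 × 1.219 × 0.75 × 70 = 76.78 → r_n = 76.78 kips.
Interior bolts: l_c = 2.625 − 0.8125 = 1.812 in → 1.2 × 1.812 × 0.75 × 70 = 114.2 → r_n = 94.5 kips.
R_n = 2 × 76.78 + 4 × 94.5 = 531.6 kips.
Design strength φR_n = 0.75 × 531.6 = 399 kips.

399 kips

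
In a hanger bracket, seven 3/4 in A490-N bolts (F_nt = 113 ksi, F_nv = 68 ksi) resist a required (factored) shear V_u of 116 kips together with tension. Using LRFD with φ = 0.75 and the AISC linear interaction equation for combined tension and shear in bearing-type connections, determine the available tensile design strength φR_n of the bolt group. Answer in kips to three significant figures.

A_b = π·0.75²/4 = 0.4418 in²; f_rv = 116 / (7 × 0.4418) = 37.51 ksi.
F'_nt = 1.3 F_nt − (F_nt / φF_nv) f_rv = 1.3·113 − (113/(0.75·68))·37.51 = 63.79 ksi, capped at F_nt → F'_nt = 63.79 ksi.
R_n = F'_nt · A_b · n = 63.79 × 0.4418 × 7 = 197.3 kips.
Design strength φR_n = 0.75 × 197.3 = 148 kips.

148 kips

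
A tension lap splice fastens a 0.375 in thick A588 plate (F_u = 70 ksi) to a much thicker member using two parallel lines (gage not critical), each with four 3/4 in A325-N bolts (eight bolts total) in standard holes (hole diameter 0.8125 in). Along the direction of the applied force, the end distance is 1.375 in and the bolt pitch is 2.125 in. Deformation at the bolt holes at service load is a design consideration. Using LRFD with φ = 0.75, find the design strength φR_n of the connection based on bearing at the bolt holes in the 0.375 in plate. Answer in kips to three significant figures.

232 kips

Per bolt r_n = 1.2 l_c t F_u ≤ 2.4 d t F_u; upper limit = 2.4 × 0.75 × 0.375 × 70 = 47.25 kips.
Edge bolt: l_c = 1.375 − 0.8125/2 = 0.9688 in → 1.2 × 0.9688 × 0.375 × 70 = 30.52 → r_n = 30.52 kips.
Interior bolts: l_c = 2.125 − 0.8125 = 1.312 in → 1.2 × 1.312 × 0.375 × 70 = 41.34 → r_n = 41.34 kips.
R_n = 2 × 30.52 + 6 × 41.34 = 309.1 kips.
Design strength φR_n = 0.75 × 309.1 = 232 kips.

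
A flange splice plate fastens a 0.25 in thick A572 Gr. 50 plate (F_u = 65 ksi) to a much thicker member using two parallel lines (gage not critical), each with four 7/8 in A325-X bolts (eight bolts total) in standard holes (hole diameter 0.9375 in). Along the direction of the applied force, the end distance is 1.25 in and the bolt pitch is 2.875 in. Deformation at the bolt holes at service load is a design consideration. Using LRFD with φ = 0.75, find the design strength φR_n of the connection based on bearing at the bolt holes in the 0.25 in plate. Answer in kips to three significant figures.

Per bolt r_n = 1.2 l_c t F_u ≤ 2.4 d t F_u; upper limit = 2.4 × 0.875 × 0.25 × 65 = 34.12 kips.
Edge bolt: l_c = 1.25 − 0.9375/2 = 0.7812 in → 1.2 × 0.7812 × 0.25 × 65 = 15.23 → r_n = 15.23 kips.
Interior bolts: l_c = 2.875 − 0.9375 = 1.938 in → 1.2 × 1.938 × 0.25 × 65 = 37.78 → r_n = 34.12 kips.
R_n = 2 × 15.23 + 6 × 34.12 = 235.2 kips.
Design strength φR_n = 0.75 × 235.2 = 176 kips.

176 kips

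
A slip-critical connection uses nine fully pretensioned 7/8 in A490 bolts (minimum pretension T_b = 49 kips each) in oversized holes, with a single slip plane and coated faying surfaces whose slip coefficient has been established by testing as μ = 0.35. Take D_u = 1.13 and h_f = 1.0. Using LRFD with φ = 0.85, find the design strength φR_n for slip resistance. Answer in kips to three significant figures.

R_n = μ · D_u · h_f · T_b · n_s · n_b = 0.35 × 1.13 × 1.0 × 49 × 1 × 9 = 174.4 kips.
Design strength φR_n = 0.85 × 174.4 = 148 kips.

148 kips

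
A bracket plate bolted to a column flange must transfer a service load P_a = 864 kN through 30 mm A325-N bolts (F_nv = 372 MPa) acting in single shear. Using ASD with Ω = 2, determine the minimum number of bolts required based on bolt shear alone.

A_b = π·30²/4 = 706.9 mm².
Per-bolt allowable strength R_n/Ω = 372 × 706.9 × 1 / 1000 / 2 = 131.5 kN.
n ≥ 864 / 131.5 = 6.572 → use 7 bolts.

7 bolts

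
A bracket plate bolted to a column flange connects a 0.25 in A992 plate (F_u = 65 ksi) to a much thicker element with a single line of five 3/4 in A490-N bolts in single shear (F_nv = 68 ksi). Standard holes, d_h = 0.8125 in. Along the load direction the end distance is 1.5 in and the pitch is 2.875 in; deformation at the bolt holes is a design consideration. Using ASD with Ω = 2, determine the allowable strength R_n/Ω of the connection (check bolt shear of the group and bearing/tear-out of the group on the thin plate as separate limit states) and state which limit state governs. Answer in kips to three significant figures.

69.2 kips (bearing governs)

Bolt shear: A_b = π·0.75²/4 = 0.4418 in²; R_n = 68 × 0.4418 × 5 × 1 = 150.2 kips → 150.2 / 2 = 75.1 kips.
Bearing (1.2 l_c t F_u ≤ 2.4 d t F_u): upper limit = 2.4·0.75·0.25·65 = 29.25 kips.
  Edge l_c = 1.5 − 0.8125/2 = 1.094 → r_n = 21.33 kips; interior l_c = 2.875 − 0.8125 = 2.062 → r_n = 29.25 kips.
  R_n,bearing = 1·21.33 + 4·29.25 = 138.3 kips → 138.3 / 2 = 69.2 kips.
Bearing governs: 69.2 kips.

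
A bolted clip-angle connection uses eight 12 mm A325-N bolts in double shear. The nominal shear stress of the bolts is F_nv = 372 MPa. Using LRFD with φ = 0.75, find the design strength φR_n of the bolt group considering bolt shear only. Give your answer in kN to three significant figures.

505 kN

A_b = π × 12² / 4 = 113.1 mm².
R_n = F_nv · A_b · n · n_s = 372 × 113.1 × 8 × 2 / 1000 = 673.2 kN.
Design strength φR_n = 0.75 × 673.2 = 505 kN.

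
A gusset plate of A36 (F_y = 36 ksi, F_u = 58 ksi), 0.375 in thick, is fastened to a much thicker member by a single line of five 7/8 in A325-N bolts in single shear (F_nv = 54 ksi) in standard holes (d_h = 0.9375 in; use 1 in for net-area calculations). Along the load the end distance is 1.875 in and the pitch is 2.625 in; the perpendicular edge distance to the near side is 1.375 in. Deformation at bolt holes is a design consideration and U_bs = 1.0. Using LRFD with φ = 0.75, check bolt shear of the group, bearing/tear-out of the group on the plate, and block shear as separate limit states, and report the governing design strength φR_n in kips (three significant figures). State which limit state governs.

89.5 kips (block shear governs)

Bolt shear: A_b = π·0.875²/4 = 0.6013 in²; R_n = 54 × 0.6013 × 5 × 1 = 162.4 kips → 0.75 × 162.4 = 122 kips.
Bearing: edge l_c = 1.406, r_n = 36.7 kips; interior l_c = 1.688, r_n = 44.04 kips; R_n = 36.7 + 4·44.04 = 212.9 kips → 160 kips.
Block shear: A_gv = 4.641, A_nv = 2.953, A_nt = 0.3281 in²; R_n = min(0.6F_uA_nv, 0.6F_yA_gv) + U_bs·F_u·A_nt = 119.3 kips → 89.5 kips.
Block shear governs: 89.5 kips.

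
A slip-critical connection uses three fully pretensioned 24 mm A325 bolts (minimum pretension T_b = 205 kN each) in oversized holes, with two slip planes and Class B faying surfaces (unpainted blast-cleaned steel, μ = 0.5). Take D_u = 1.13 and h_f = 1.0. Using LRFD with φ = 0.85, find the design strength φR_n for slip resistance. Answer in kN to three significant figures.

R_n = μ · D_u · h_f · T_b · n_s · n_b = 0.5 × 1.13 × 1.0 × 205 × 2 × 3 = 694.9 kN.
Design strength φR_n = 0.85 × 694.9 = 591 kN.

591 kN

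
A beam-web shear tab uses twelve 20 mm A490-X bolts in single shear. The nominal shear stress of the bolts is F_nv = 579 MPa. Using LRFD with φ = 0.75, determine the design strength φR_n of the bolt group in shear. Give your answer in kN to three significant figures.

A_b = π × 20² / 4 = 314.2 mm².
R_n = F_nv · A_b · n · n_s = 579 × 314.2 × 12 × 1 / 1000 = 2183 kN.
Design strength φR_n = 0.75 × 2183 = 1640 kN.

1640 kN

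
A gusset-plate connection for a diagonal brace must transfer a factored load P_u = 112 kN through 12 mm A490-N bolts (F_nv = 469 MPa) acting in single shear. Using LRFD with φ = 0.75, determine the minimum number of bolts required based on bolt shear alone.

3 bolts

A_b = π·12²/4 = 113.1 mm².
Per-bolt design strength φR_n = 0.75 × 469 × 113.1 × 1 / 1000 = 39.78 kN.
n ≥ 112 / 39.78 = 2.815 → use 3 bolts.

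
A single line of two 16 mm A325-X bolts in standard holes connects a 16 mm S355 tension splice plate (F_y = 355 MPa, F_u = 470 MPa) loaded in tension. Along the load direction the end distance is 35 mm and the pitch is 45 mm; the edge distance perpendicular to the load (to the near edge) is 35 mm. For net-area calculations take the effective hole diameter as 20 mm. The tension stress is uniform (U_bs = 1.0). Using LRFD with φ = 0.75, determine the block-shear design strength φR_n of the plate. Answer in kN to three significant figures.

Shear plane L_v = 35 + 1·45 = 80 mm; A_gv = 80 × 16 = 1280 mm².
A_nv = (80 − 1.5·20) × 16 = 800 mm².
A_nt = (35 − 0.5·20) × 16 = 400 mm².
0.6 F_u A_nv = 225.6 kN; 0.6 F_y A_gv = 272.6 kN → shear rupture governs the shear term.
R_n = 225.6 + 1.0 × 470 × 400 / 1000 = 413.6 kN.
Design strength φR_n = 0.75 × 413.6 = 310 kN.

310 kN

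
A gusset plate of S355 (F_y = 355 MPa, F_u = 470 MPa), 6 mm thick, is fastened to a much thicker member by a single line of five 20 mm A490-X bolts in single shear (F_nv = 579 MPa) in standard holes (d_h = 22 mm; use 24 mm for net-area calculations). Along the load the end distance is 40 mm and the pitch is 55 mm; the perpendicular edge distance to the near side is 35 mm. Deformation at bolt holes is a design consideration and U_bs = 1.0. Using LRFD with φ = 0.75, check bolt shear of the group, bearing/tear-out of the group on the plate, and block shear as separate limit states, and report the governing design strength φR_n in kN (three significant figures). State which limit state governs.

Bolt shear: A_b = π·20²/4 = 314.2 mm²; R_n = 579 × 314.2 × 5 × 1 / 1000 = 909.5 kN → 0.75 × 909.5 = 682 kN.
Bearing: edge l_c = 29, r_n = 98.14 kN; interior l_c = 33, r_n = 111.7 kN; R_n = 98.14 + 4·111.7 = 544.8 kN → 409 kN.
Block shear: A_gv = 1560, A_nv = 912, A_nt = 138 mm²; R_n = min(0.6F_uA_nv, 0.6F_yA_gv) + U_bs·F_u·A_nt = 322 kN → 242 kN.
Block shear governs: 242 kN.

242 kN (block shear governs)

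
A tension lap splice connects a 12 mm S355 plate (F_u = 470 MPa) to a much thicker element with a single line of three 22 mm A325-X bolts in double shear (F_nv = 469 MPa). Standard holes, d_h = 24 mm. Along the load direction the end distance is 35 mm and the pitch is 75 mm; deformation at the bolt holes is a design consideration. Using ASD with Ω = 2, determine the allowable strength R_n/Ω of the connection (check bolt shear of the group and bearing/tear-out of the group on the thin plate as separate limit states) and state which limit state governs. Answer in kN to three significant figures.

Bolt shear: A_b = π·22²/4 = 380.1 mm²; R_n = 469 × 380.1 × 3 × 2 / 1000 = 1070 kN → 1070 / 2 = 535 kN.
Bearing (1.2 l_c t F_u ≤ 2.4 d t F_u): upper limit = 2.4·22·12·470 / 1000 = 297.8 kN.
  Edge l_c = 35 − 24/2 = 23 → r_n = 155.7 kN; interior l_c = 75 − 24 = 51 → r_n = 297.8 kN.
  R_n,bearing = 1·155.7 + 2·297.8 = 751.2 kN → 751.2 / 2 = 376 kN.
Bearing governs: 376 kN.

376 kN (bearing governs)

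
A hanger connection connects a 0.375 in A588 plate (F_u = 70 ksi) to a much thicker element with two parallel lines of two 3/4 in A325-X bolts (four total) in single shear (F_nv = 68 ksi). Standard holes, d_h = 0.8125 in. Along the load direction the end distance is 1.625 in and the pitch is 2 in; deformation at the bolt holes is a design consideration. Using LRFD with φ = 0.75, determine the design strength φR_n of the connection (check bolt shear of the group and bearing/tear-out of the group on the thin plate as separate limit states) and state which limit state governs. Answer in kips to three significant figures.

Bolt shear: A_b = π·0.75²/4 = 0.4418 in²; R_n = 68 × 0.4418 × 4 × 1 = 120.2 kips → 0.75 × 120.2 = 90.1 kips.
Bearing (1.2 l_c t F_u ≤ 2.4 d t F_u): upper limit = 2.4·0.75·0.375·70 = 47.25 kips.
  Edge l_c = 1.625 − 0.8125/2 = 1.219 → r_n = 38.39 kips; interior l_c = 2 − 0.8125 = 1.188 → r_n = 37.41 kips.
  R_n,bearing = 2·38.39 + 2·37.41 = 151.6 kips → 0.75 × 151.6 = 114 kips.
Bolt shear governs: 90.1 kips.

90.1 kips (bolt shear governs)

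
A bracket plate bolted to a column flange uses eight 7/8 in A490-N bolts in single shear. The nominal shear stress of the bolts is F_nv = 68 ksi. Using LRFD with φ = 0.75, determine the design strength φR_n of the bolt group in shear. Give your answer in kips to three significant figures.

A_b = π × 0.875² / 4 = 0.6013 in².
R_n = F_nv · A_b · n · n_s = 68 × 0.6013 × 8 × 1 = 327.1 kips.
Design strength φR_n = 0.75 × 327.1 = 245 kips.

245 kips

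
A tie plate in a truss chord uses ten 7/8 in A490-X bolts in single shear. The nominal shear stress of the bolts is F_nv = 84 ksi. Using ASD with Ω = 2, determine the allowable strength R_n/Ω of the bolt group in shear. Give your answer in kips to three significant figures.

253 kips

A_b = π × 0.875² / 4 = 0.6013 in².
R_n = F_nv · A_b · n · n_s = 84 × 0.6013 × 10 × 1 = 505.1 kips.
Allowable strength R_n/Ω = 505.1 / 2 = 253 kips.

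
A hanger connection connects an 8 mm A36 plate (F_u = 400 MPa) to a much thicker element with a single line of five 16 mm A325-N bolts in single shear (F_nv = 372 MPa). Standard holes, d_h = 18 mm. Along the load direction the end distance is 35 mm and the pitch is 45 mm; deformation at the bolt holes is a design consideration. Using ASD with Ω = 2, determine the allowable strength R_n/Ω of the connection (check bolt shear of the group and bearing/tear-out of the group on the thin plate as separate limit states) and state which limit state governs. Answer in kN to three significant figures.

Bolt shear: A_b = π·16²/4 = 201.1 mm²; R_n = 372 × 201.1 × 5 × 1 / 1000 = 374 kN → 374 / 2 = 187 kN.
Bearing (1.2 l_c t F_u ≤ 2.4 d t F_u): upper limit = 2.4·16·8·400 / 1000 = 122.9 kN.
  Edge l_c = 35 − 18/2 = 26 → r_n = 99.84 kN; interior l_c = 45 − 18 = 27 → r_n = 103.7 kN.
  R_n,bearing = 1·99.84 + 4·103.7 = 514.6 kN → 514.6 / 2 = 257 kN.
Bolt shear governs: 187 kN.

187 kN (bolt shear governs)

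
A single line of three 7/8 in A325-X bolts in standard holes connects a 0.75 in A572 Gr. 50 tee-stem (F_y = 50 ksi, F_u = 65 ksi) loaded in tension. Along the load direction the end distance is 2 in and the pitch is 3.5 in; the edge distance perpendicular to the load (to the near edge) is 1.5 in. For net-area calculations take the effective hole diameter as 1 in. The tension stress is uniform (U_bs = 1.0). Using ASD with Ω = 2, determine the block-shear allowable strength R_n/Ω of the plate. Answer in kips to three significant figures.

119 kips

Shear plane L_v = 2 + 2·3.5 = 9 in; A_gv = 9 × 0.75 = 6.75 in².
A_nv = (9 − 2.5·1) × 0.75 = 4.875 in².
A_nt = (1.5 − 0.5·1) × 0.75 = 0.75 in².
0.6 F_u A_nv = 190.1 kips; 0.6 F_y A_gv = 202.5 kips → shear rupture governs the shear term.
R_n = 190.1 + 1.0 × 65 × 0.75 = 238.9 kips.
Allowable strength R_n/Ω = 238.9 / 2 = 119 kips.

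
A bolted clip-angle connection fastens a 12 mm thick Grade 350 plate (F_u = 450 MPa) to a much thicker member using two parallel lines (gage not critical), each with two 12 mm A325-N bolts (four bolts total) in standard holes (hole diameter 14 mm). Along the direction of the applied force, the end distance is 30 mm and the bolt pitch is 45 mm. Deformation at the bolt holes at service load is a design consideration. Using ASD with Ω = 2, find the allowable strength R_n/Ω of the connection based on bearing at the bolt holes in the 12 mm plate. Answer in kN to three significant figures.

Per bolt r_n = 1.2 l_c t F_u ≤ 2.4 d t F_u; upper limit = 2.4 × 12 × 12 × 450 / 1000 = 155.5 kN.
Edge bolt: l_c = 30 − 14/2 = 23 mm → 1.2 × 23 × 12 × 450 / 1000 = 149 → r_n = 149 kN.
Interior bolts: l_c = 45 − 14 = 31 mm → 1.2 × 31 × 12 × 450 / 1000 = 200.9 → r_n = 155.5 kN.
R_n = 2 × 149 + 2 × 155.5 = 609.1 kN.
Allowable strength R_n/Ω = 609.1 / 2 = 305 kN.

305 kN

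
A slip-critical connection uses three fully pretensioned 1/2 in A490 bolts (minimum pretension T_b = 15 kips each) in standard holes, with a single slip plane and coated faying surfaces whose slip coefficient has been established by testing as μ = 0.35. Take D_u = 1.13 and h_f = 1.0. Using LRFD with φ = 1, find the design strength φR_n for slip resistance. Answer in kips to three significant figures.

R_n = μ · D_u · h_f · T_b · n_s · n_b = 0.35 × 1.13 × 1.0 × 15 × 1 × 3 = 17.8 kips.
Design strength φR_n = 1 × 17.8 = 17.8 kips.

17.8 kips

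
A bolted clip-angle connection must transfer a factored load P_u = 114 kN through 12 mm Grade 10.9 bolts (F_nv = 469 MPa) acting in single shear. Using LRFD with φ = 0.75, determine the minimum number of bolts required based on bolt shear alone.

3 bolts

A_b = π·12²/4 = 113.1 mm².
Per-bolt design strength φR_n = 0.75 × 469 × 113.1 × 1 / 1000 = 39.78 kN.
n ≥ 114 / 39.78 = 2.866 → use 3 bolts.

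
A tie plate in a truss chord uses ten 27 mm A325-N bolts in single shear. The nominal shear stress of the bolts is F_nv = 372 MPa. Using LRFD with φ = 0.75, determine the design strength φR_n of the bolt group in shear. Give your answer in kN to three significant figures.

A_b = π × 27² / 4 = 572.6 mm².
R_n = F_nv · A_b · n · n_s = 372 × 572.6 × 10 × 1 / 1000 = 2130 kN.
Design strength φR_n = 0.75 × 2130 = 1600 kN.

1600 kN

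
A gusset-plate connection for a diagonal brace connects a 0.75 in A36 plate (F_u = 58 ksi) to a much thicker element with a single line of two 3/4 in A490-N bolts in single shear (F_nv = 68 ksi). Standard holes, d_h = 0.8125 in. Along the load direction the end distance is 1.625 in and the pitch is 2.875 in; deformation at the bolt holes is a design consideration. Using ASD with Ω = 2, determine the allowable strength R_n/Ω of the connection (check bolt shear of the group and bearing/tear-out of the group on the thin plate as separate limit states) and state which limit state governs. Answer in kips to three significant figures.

30 kips (bolt shear governs)

Bolt shear: A_b = π·0.75²/4 = 0.4418 in²; R_n = 68 × 0.4418 × 2 × 1 = 60.08 kips → 60.08 / 2 = 30 kips.
Bearing (1.2 l_c t F_u ≤ 2.4 d t F_u): upper limit = 2.4·0.75·0.75·58 = 78.3 kips.
  Edge l_c = 1.625 − 0.8125/2 = 1.219 → r_n = 63.62 kips; interior l_c = 2.875 − 0.8125 = 2.062 → r_n = 78.3 kips.
  R_n,bearing = 1·63.62 + 1·78.3 = 141.9 kips → 141.9 / 2 = 71 kips.
Bolt shear governs: 30 kips.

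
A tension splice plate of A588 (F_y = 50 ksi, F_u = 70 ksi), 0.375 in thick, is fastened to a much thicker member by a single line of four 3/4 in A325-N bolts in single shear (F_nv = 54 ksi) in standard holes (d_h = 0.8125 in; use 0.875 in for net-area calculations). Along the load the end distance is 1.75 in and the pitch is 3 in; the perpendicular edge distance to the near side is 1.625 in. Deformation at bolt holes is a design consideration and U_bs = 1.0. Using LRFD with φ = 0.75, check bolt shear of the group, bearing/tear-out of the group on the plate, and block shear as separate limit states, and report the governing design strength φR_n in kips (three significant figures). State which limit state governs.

71.6 kips (bolt shear governs)

Bolt shear: A_b = π·0.75²/4 = 0.4418 in²; R_n = 54 × 0.4418 × 4 × 1 = 95.43 kips → 0.75 × 95.43 = 71.6 kips.
Bearing: edge l_c = 1.344, r_n = 42.33 kips; interior l_c = 2.188, r_n = 47.25 kips; R_n = 42.33 + 3·47.25 = 184.1 kips → 138 kips.
Block shear: A_gv = 4.031, A_nv = 2.883, A_nt = 0.4453 in²; R_n = min(0.6F_uA_nv, 0.6F_yA_gv) + U_bs·F_u·A_nt = 152.1 kips → 114 kips.
Bolt shear governs: 71.6 kips.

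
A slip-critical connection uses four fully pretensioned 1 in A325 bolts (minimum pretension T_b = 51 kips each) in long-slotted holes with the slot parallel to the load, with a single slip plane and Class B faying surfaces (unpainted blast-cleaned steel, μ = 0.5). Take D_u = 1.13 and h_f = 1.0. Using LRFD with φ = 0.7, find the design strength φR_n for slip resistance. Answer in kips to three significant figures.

80.7 kips

R_n = μ · D_u · h_f · T_b · n_s · n_b = 0.5 × 1.13 × 1.0 × 51 × 1 × 4 = 115.3 kips.
Design strength φR_n = 0.7 × 115.3 = 80.7 kips.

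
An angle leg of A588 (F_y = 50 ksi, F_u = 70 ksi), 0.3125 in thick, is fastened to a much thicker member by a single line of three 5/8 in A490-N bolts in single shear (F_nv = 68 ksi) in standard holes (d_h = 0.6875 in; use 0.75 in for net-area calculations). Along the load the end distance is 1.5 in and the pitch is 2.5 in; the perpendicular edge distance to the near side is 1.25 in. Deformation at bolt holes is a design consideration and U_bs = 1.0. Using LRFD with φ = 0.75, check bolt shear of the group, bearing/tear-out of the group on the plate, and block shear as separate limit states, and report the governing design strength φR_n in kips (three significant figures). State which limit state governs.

Bolt shear: A_b = π·0.625²/4 = 0.3068 in²; R_n = 68 × 0.3068 × 3 × 1 = 62.59 kips → 0.75 × 62.59 = 46.9 kips.
Bearing: edge l_c = 1.156, r_n = 30.35 kips; interior l_c = 1.812, r_n = 32.81 kips; R_n = 30.35 + 2·32.81 = 95.98 kips → 72 kips.
Block shear: A_gv = 2.031, A_nv = 1.445, A_nt = 0.2734 in²; R_n = min(0.6F_uA_nv, 0.6F_yA_gv) + U_bs·F_u·A_nt = 79.84 kips → 59.9 kips.
Bolt shear governs: 46.9 kips.

46.9 kips (bolt shear governs)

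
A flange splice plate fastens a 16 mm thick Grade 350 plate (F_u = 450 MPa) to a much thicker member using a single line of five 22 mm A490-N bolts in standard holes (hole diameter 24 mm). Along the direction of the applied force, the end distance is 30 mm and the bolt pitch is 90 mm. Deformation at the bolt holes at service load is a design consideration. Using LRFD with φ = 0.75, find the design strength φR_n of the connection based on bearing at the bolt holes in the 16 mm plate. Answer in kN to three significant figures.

1260 kN

Per bolt r_n = 1.2 l_c t F_u ≤ 2.4 d t F_u; upper limit = 2.4 × 22 × 16 × 450 / 1000 = 380.2 kN.
Edge bolt: l_c = 30 − 24/2 = 18 mm → 1.2 × 18 × 16 × 450 / 1000 = 155.5 → r_n = 155.5 kN.
Interior bolts: l_c = 90 − 24 = 66 mm → 1.2 × 66 × 16 × 450 / 1000 = 570.2 → r_n = 380.2 kN.
R_n = 1 × 155.5 + 4 × 380.2 = 1676 kN.
Design strength φR_n = 0.75 × 1676 = 1260 kN.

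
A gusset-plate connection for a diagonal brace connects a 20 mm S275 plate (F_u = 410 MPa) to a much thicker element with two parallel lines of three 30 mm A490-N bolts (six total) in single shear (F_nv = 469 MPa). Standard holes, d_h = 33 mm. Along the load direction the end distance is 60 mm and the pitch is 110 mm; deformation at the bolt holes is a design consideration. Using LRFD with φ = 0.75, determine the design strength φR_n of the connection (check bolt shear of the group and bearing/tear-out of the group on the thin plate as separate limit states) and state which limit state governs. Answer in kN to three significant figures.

Bolt shear: A_b = π·30²/4 = 706.9 mm²; R_n = 469 × 706.9 × 6 × 1 / 1000 = 1989 kN → 0.75 × 1989 = 1490 kN.
Bearing (1.2 l_c t F_u ≤ 2.4 d t F_u): upper limit = 2.4·30·20·410 / 1000 = 590.4 kN.
  Edge l_c = 60 − 33/2 = 43.5 → r_n = 428 kN; interior l_c = 110 − 33 = 77 → r_n = 590.4 kN.
  R_n,bearing = 2·428 + 4·590.4 = 3218 kN → 0.75 × 3218 = 2410 kN.
Bolt shear governs: 1490 kN.

1490 kN (bolt shear governs)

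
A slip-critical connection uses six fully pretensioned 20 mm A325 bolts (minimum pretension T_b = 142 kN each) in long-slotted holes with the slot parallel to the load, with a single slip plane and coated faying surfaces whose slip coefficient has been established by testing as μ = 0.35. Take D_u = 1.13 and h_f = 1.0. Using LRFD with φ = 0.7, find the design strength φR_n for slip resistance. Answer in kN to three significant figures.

R_n = μ · D_u · h_f · T_b · n_s · n_b = 0.35 × 1.13 × 1.0 × 142 × 1 × 6 = 337 kN.
Design strength φR_n = 0.7 × 337 = 236 kN.

236 kN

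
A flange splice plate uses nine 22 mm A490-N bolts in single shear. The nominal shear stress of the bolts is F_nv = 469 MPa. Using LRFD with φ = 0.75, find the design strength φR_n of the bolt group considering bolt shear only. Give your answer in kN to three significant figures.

A_b = π × 22² / 4 = 380.1 mm².
R_n = F_nv · A_b · n · n_s = 469 × 380.1 × 9 × 1 / 1000 = 1605 kN.
Design strength φR_n = 0.75 × 1605 = 1200 kN.

1200 kN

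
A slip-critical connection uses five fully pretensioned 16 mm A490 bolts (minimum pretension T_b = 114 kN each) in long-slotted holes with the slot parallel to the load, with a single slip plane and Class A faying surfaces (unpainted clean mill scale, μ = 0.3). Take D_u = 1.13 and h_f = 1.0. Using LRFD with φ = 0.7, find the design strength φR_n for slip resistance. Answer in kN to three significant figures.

R_n = μ · D_u · h_f · T_b · n_s · n_b = 0.3 × 1.13 × 1.0 × 114 × 1 × 5 = 193.2 kN.
Design strength φR_n = 0.7 × 193.2 = 135 kN.

135 kN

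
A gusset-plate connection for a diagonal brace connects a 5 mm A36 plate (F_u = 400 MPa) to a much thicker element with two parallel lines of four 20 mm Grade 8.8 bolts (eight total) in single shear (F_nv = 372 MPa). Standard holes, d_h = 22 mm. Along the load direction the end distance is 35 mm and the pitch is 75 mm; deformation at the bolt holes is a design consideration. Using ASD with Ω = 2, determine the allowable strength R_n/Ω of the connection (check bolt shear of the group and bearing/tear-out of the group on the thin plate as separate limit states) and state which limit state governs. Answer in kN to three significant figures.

346 kN (bearing governs)

Bolt shear: A_b = π·20²/4 = 314.2 mm²; R_n = 372 × 314.2 × 8 × 1 / 1000 = 934.9 kN → 934.9 / 2 = 467 kN.
Bearing (1.2 l_c t F_u ≤ 2.4 d t F_u): upper limit = 2.4·20·5·400 / 1000 = 96 kN.
  Edge l_c = 35 − 22/2 = 24 → r_n = 57.6 kN; interior l_c = 75 − 22 = 53 → r_n = 96 kN.
  R_n,bearing = 2·57.6 + 6·96 = 691.2 kN → 691.2 / 2 = 346 kN.
Bearing governs: 346 kN.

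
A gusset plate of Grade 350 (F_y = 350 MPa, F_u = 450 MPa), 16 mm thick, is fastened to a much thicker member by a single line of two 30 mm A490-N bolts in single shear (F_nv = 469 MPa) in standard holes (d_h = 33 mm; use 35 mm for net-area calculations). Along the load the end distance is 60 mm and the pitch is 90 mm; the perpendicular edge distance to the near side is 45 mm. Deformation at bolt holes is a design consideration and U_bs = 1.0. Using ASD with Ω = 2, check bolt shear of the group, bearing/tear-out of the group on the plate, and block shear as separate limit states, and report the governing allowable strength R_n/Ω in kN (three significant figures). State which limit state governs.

310 kN (block shear governs)

Bolt shear: A_b = π·30²/4 = 706.9 mm²; R_n = 469 × 706.9 × 2 × 1 / 1000 = 663 kN → 663 / 2 = 332 kN.
Bearing: edge l_c = 43.5, r_n = 375.8 kN; interior l_c = 57, r_n = 492.5 kN; R_n = 375.8 + 1·492.5 = 868.3 kN → 434 kN.
Block shear: A_gv = 2400, A_nv = 1560, A_nt = 440 mm²; R_n = min(0.6F_uA_nv, 0.6F_yA_gv) + U_bs·F_u·A_nt = 619.2 kN → 310 kN.
Block shear governs: 310 kN.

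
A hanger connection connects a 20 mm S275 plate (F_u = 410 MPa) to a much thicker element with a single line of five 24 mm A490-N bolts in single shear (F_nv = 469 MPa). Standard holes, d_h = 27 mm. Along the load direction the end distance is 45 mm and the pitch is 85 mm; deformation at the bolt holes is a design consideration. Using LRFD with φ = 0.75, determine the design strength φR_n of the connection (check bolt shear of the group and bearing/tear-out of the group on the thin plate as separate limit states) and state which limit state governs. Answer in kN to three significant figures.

796 kN (bolt shear governs)

Bolt shear: A_b = π·24²/4 = 452.4 mm²; R_n = 469 × 452.4 × 5 × 1 / 1000 = 1061 kN → 0.75 × 1061 = 796 kN.
Bearing (1.2 l_c t F_u ≤ 2.4 d t F_u): upper limit = 2.4·24·20·410 / 1000 = 472.3 kN.
  Edge l_c = 45 − 27/2 = 31.5 → r_n = 310 kN; interior l_c = 85 − 27 = 58 → r_n = 472.3 kN.
  R_n,bearing = 1·310 + 4·472.3 = 2199 kN → 0.75 × 2199 = 1650 kN.
Bolt shear governs: 796 kN.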